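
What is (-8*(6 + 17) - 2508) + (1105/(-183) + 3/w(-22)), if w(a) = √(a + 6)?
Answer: -493741/183 - 3*I/4 ≈ -2698.0 - 0.75*I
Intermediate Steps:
w(a) = √(6 + a)
(-8*(6 + 17) - 2508) + (1105/(-183) + 3/w(-22)) = (-8*(6 + 17) - 2508) + (1105/(-183) + 3/(√(6 - 22))) = (-8*23 - 2508) + (1105*(-1/183) + 3/(√(-16))) = (-184 - 2508) + (-1105/183 + 3/((4*I))) = -2692 + (-1105/183 + 3*(-I/4)) = -2692 + (-1105/183 - 3*I/4) = -493741/183 - 3*I/4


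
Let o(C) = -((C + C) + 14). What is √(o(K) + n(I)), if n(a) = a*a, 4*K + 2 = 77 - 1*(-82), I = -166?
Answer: 3*√12206/2 ≈ 165.72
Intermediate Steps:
K = 157/4 (K = -½ + (77 - 1*(-82))/4 = -½ + (77 + 82)/4 = -½ + (¼)*159 = -½ + 159/4 = 157/4 ≈ 39.250)
o(C) = -14 - 2*C (o(C) = -(2*C + 14) = -(14 + 2*C) = -14 - 2*C)
n(a) = a²
√(o(K) + n(I)) = √((-14 - 2*157/4) + (-166)²) = √((-14 - 157/2) + 27556) = √(-185/2 + 27556) = √(54927/2) = 3*√12206/2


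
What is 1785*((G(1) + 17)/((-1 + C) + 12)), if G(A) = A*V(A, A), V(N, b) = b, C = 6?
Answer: 1890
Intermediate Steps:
G(A) = A² (G(A) = A*A = A²)
1785*((G(1) + 17)/((-1 + C) + 12)) = 1785*((1² + 17)/((-1 + 6) + 12)) = 1785*((1 + 17)/(5 + 12)) = 1785*(18/17) = 1890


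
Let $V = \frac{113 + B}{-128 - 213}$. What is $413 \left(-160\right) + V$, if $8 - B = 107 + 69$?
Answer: $- \frac{2048475}{31} \approx -66080.0$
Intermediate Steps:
$B = -168$ ($B = 8 - \left(107 + 69\right) = 8 - 176 = -168$)
$V = \frac{5}{31}$ ($V = \frac{113 - 168}{-128 - 213} = - \frac{55}{-341} = \left(-55\right) \left(- \frac{1}{341}\right) = \frac{5}{31} \approx 0.16129$)
$413 \left(-160\right) + V = 413 \left(-160\right) + \frac{5}{31} = -66080 + \frac{5}{31} = - \frac{2048475}{31}$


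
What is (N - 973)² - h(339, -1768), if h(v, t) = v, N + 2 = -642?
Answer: 2614350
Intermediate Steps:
N = -644 (N = -2 - 642 = -644)
(N - 973)² - h(339, -1768) = (-644 - 973)² - 1*339 = (-1617)² - 339 = 2614689 - 339 = 2614350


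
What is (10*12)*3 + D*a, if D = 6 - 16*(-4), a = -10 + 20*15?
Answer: 20660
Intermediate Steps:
a = 290 (a = -10 + 300 = 290)
D = 70 (D = 6 + 64 = 70)
(10*12)*3 + D*a = (10*12)*3 + 70*290 = 120*3 + 20300 = 360 + 20300 = 20660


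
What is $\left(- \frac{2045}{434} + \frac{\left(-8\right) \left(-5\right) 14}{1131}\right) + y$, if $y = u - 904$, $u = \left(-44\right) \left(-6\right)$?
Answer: $- \frac{316216415}{490854} \approx -644.22$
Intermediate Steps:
$u = 264$
$y = -640$ ($y = 264 - 904 = -640$)
$\left(- \frac{2045}{434} + \frac{\left(-8\right) \left(-5\right) 14}{1131}\right) + y = \left(- \frac{2045}{434} + \frac{\left(-8\right) \left(-5\right) 14}{1131}\right) - 640 = \left(\left(-2045\right) \frac{1}{434} + 40 \cdot 14 \cdot \frac{1}{1131}\right) - 640 = \left(- \frac{2045}{434} + 560 \cdot \frac{1}{1131}\right) - 640 = \left(- \frac{2045}{434} + \frac{560}{1131}\right) - 640 = - \frac{2069855}{490854} - 640 = - \frac{316216415}{490854}$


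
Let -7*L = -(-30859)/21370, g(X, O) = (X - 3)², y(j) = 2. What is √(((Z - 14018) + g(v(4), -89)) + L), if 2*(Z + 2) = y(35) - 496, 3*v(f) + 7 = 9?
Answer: I*√2872240580087690/448770 ≈ 119.42*I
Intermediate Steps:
v(f) = ⅔ (v(f) = -7/3 + (⅓)*9 = -7/3 + 3 = ⅔)
g(X, O) = (-3 + X)²
Z = -249 (Z = -2 + (2 - 496)/2 = -2 + (½)*(-494) = -2 - 247 = -249)
L = -30859/149590 (L = -(-1)*(-30859/21370)/7 = -(-1)*(-30859*1/21370)/7 = -(-1)*(-30859)/(7*21370) = -⅐*30859/21370 = -30859/149590 ≈ -0.20629)
√(((Z - 14018) + g(v(4), -89)) + L) = √(((-249 - 14018) + (-3 + ⅔)²) - 30859/149590) = √((-14267 + (-7/3)²) - 30859/149590) = √((-14267 + 49/9) - 30859/149590) = √(-128354/9 - 30859/149590) = √(-19200752591/1346310) = I*√2872240580087690/448770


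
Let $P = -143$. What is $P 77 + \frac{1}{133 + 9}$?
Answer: $- \frac{1563561}{142} \approx -11011.0$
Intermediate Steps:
$P 77 + \frac{1}{133 + 9} = \left(-143\right) 77 + \frac{1}{133 + 9} = -11011 + \frac{1}{142} = - \frac{1563561}{142}$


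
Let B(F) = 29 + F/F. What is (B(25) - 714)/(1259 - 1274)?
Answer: 228/5 ≈ 45.600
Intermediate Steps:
B(F) = 30 (B(F) = 29 + 1 = 30)
(B(25) - 714)/(1259 - 1274) = (30 - 714)/(1259 - 1274) = -684/(-15) = -684*(-1/15) = 228/5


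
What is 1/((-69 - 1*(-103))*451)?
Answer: 1/15334 ≈ 6.5215e-5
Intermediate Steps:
1/((-69 - 1*(-103))*451) = 1/((-69 + 103)*451) = 1/(34*451) = 1/15334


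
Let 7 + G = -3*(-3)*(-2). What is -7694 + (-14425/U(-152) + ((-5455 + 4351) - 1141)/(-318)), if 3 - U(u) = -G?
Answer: -12297671/1749 ≈ -7031.3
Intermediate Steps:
G = -25 (G = -7 - 3*(-3)*(-2) = -7 + 9*(-2) = -7 - 18 = -25)
U(u) = -22 (U(u) = 3 - (-1)*(-25) = 3 - 1*25 = 3 - 25 = -22)
-7694 + (-14425/U(-152) + ((-5455 + 4351) - 1141)/(-318)) = -7694 + (-14425/(-22) + ((-5455 + 4351) - 1141)/(-318)) = -7694 + (-14425*(-1/22) + (-1104 - 1141)*(-1/318)) = -7694 + (14425/22 - 2245*(-1/318)) = -7694 + (14425/22 + 2245/318) = -7694 + 1159135/1749 = -12297671/1749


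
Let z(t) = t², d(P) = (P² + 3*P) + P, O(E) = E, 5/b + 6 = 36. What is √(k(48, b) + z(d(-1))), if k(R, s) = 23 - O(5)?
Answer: 3*√3 ≈ 5.1962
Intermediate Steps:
b = ⅙ (b = 5/(-6 + 36) = 5/30 = 5*(1/30) = ⅙ ≈ 0.16667)
d(P) = P² + 4*P
k(R, s) = 18 (k(R, s) = 23 - 1*5 = 23 - 5 = 18)
√(k(48, b) + z(d(-1))) = √(18 + (-(4 - 1))²) = √(18 + (-1*3)²) = √(18 + (-3)²) = √(18 + 9) = √27 = 3*√3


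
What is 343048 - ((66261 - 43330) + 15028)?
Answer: 305089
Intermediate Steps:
343048 - ((66261 - 43330) + 15028) = 343048 - (22931 + 15028) = 343048 - 1*37959 = 343048 - 37959 = 305089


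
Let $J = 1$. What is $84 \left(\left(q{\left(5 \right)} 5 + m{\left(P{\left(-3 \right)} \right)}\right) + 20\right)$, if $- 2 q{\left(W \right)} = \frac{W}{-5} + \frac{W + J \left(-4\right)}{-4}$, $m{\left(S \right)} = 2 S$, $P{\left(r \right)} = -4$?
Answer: $\frac{2541}{2} \approx 1270.5$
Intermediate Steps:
$q{\left(W \right)} = - \frac{1}{2} + \frac{9 W}{40}$ ($q{\left(W \right)} = - \frac{\frac{W}{-5} + \frac{W + 1 \left(-4\right)}{-4}}{2} = - \frac{W \left(- \frac{1}{5}\right) + \left(W - 4\right) \left(- \frac{1}{4}\right)}{2} = - \frac{- \frac{W}{5} + \left(-4 + W\right) \left(- \frac{1}{4}\right)}{2} = - \frac{- \frac{W}{5} - \left(-1 + \frac{W}{4}\right)}{2} = - \frac{1 - \frac{9 W}{20}}{2} = - \frac{1}{2} + \frac{9 W}{40}$)
$84 \left(\left(q{\left(5 \right)} 5 + m{\left(P{\left(-3 \right)} \right)}\right) + 20\right) = 84 \left(\left(\left(- \frac{1}{2} + \frac{9}{40} \cdot 5\right) 5 + 2 \left(-4\right)\right) + 20\right) = 84 \left(\left(\left(- \frac{1}{2} + \frac{9}{8}\right) 5 - 8\right) + 20\right) = 84 \left(\left(\frac{5}{8} \cdot 5 - 8\right) + 20\right) = 84 \left(\left(\frac{25}{8} - 8\right) + 20\right) = 84 \left(- \frac{39}{8} + 20\right) = 84 \cdot \frac{121}{8} = \frac{2541}{2}$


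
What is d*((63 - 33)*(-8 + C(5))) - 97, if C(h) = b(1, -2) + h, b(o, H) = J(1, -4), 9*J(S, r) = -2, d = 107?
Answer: -31321/3 ≈ -10440.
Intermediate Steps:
J(S, r) = -2/9 (J(S, r) = (⅑)*(-2) = -2/9)
b(o, H) = -2/9
C(h) = -2/9 + h
d*((63 - 33)*(-8 + C(5))) - 97 = 107*((63 - 33)*(-8 + (-2/9 + 5))) - 97 = 107*(30*(-8 + 43/9)) - 97 = 107*(30*(-29/9)) - 97 = 107*(-290/3) - 97 = -31030/3 - 97 = -31321/3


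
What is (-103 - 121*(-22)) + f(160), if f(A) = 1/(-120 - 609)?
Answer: 1865510/729 ≈ 2559.0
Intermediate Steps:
f(A) = -1/729 (f(A) = 1/(-729) = -1/729)
(-103 - 121*(-22)) + f(160) = (-103 - 121*(-22)) - 1/729 = (-103 + 2662) - 1/729 = 2559 - 1/729 = 1865510/729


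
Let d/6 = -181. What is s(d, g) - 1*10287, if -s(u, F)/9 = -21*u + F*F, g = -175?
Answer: -491166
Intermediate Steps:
d = -1086 (d = 6*(-181) = -1086)
s(u, F) = -9*F**2 + 189*u (s(u, F) = -9*(-21*u + F*F) = -9*(-21*u + F**2) = -9*(F**2 - 21*u) = -9*F**2 + 189*u)
s(d, g) - 1*10287 = (-9*(-175)**2 + 189*(-1086)) - 1*10287 = (-9*30625 - 205254) - 10287 = (-275625 - 205254) - 10287 = -480879 - 10287 = -491166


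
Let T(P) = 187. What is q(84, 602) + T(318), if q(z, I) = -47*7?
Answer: -142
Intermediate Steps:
q(z, I) = -329
q(84, 602) + T(318) = -329 + 187 = -142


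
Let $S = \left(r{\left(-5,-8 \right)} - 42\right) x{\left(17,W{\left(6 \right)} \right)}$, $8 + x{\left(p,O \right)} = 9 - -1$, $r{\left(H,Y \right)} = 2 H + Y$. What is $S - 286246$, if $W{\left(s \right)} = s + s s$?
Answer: $-286366$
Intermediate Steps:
$W{\left(s \right)} = s + s^{2}$
$r{\left(H,Y \right)} = Y + 2 H$
$x{\left(p,O \right)} = 2$ ($x{\left(p,O \right)} = -8 + \left(9 - -1\right) = -8 + \left(9 + 1\right) = -8 + 10 = 2$)
$S = -120$ ($S = \left(\left(-8 + 2 \left(-5\right)\right) - 42\right) 2 = \left(\left(-8 - 10\right) - 42\right) 2 = \left(-18 - 42\right) 2 = \left(-60\right) 2 = -120$)
$S - 286246 = -120 - 286246 = -286366$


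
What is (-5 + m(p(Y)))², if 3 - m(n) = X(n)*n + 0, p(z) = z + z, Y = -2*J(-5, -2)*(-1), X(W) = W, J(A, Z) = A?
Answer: 161604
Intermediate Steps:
Y = -10 (Y = -2*(-5)*(-1) = 10*(-1) = -10)
p(z) = 2*z
m(n) = 3 - n² (m(n) = 3 - (n*n + 0) = 3 - (n² + 0) = 3 - n²)
(-5 + m(p(Y)))² = (-5 + (3 - (2*(-10))²))² = (-5 + (3 - 1*(-20)²))² = (-5 + (3 - 1*400))² = (-5 + (3 - 400))² = (-5 - 397)² = (-402)² = 161604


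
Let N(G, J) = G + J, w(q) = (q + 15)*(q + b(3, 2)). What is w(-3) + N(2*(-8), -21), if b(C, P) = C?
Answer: -37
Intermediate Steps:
w(q) = (3 + q)*(15 + q) (w(q) = (q + 15)*(q + 3) = (15 + q)*(3 + q) = (3 + q)*(15 + q))
w(-3) + N(2*(-8), -21) = (45 + (-3)**2 + 18*(-3)) + (2*(-8) - 21) = (45 + 9 - 54) + (-16 - 21) = 0 - 37 = -37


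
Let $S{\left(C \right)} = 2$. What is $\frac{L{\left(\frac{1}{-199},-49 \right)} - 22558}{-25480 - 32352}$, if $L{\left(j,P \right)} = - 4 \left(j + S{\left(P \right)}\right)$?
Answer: $\frac{2245315}{5754284} \approx 0.3902$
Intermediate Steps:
$L{\left(j,P \right)} = -8 - 4 j$ ($L{\left(j,P \right)} = - 4 \left(j + 2\right) = - 4 \left(2 + j\right) = -8 - 4 j$)
$\frac{L{\left(\frac{1}{-199},-49 \right)} - 22558}{-25480 - 32352} = \frac{\left(-8 - \frac{4}{-199}\right) - 22558}{-25480 - 32352} = \frac{\left(-8 - - \frac{4}{199}\right) - 22558}{-57832} = \left(\left(-8 + \frac{4}{199}\right) - 22558\right) \left(- \frac{1}{57832}\right) = \left(- \frac{1588}{199} - 22558\right) \left(- \frac{1}{57832}\right) = \left(- \frac{4490630}{199}\right) \left(- \frac{1}{57832}\right) = \frac{2245315}{5754284}$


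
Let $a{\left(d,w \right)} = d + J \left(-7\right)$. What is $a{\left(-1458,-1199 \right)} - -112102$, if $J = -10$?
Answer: $110714$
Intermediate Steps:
$a{\left(d,w \right)} = 70 + d$ ($a{\left(d,w \right)} = d - -70 = d + 70 = 70 + d$)
$a{\left(-1458,-1199 \right)} - -112102 = \left(70 - 1458\right) - -112102 = -1388 + 112102 = 110714$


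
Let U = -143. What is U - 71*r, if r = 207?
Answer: -14840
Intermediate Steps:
U - 71*r = -143 - 71*207 = -143 - 14697 = -14840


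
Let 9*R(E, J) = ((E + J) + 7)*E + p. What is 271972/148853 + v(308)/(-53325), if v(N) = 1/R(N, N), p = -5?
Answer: 309200363525047/169228456362975 ≈ 1.8271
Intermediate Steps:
R(E, J) = -5/9 + E*(7 + E + J)/9 (R(E, J) = (((E + J) + 7)*E - 5)/9 = ((7 + E + J)*E - 5)/9 = (E*(7 + E + J) - 5)/9 = (-5 + E*(7 + E + J))/9 = -5/9 + E*(7 + E + J)/9)
v(N) = 1/(-5/9 + 2*N²/9 + 7*N/9) (v(N) = 1/(-5/9 + N²/9 + 7*N/9 + N*N/9) = 1/(-5/9 + N²/9 + 7*N/9 + N²/9) = 1/(-5/9 + 2*N²/9 + 7*N/9))
271972/148853 + v(308)/(-53325) = 271972/148853 + (9/(-5 + 2*308² + 7*308))/(-53325) = 271972*(1/148853) + (9/(-5 + 2*94864 + 2156))*(-1/53325) = 271972/148853 + (9/(-5 + 189728 + 2156))*(-1/53325) = 271972/148853 + (9/191879)*(-1/53325) = 271972/148853 - 1/1136883075 = 309200363525047/169228456362975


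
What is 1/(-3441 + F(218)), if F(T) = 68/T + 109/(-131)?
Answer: -14279/49141466 ≈ -0.00029057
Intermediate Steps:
F(T) = -109/131 + 68/T (F(T) = 68/T + 109*(-1/131) = 68/T - 109/131 = -109/131 + 68/T)
1/(-3441 + F(218)) = 1/(-3441 + (-109/131 + 68/218)) = 1/(-3441 + (-109/131 + 68*(1/218))) = 1/(-3441 + (-109/131 + 34/109)) = 1/(-3441 - 7427/14279) = 1/(-49141466/14279) = -14279/49141466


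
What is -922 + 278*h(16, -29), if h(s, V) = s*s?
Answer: 70246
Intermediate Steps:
h(s, V) = s²
-922 + 278*h(16, -29) = -922 + 278*16² = -922 + 278*256 = -922 + 71168 = 70246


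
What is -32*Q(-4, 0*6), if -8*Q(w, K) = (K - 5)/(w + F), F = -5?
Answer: 20/9 ≈ 2.2222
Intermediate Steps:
Q(w, K) = -(-5 + K)/(8*(-5 + w)) (Q(w, K) = -(K - 5)/(8*(w - 5)) = -(-5 + K)/(8*(-5 + w)))
-32*Q(-4, 0*6) = -4*(5 - 0*6)/(-5 - 4) = -4*(5 - 1*0)/(-9) = -4*(-1)*(5 + 0)/9 = -4*(-1)*5/9 = -32*(-5/72) = 20/9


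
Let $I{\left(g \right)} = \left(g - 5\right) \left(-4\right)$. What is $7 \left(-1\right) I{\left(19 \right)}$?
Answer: $392$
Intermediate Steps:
$I{\left(g \right)} = 20 - 4 g$ ($I{\left(g \right)} = \left(-5 + g\right) \left(-4\right) = 20 - 4 g$)
$7 \left(-1\right) I{\left(19 \right)} = 7 \left(-1\right) \left(20 - 76\right) = - 7 \left(20 - 76\right) = \left(-7\right) \left(-56\right) = 392$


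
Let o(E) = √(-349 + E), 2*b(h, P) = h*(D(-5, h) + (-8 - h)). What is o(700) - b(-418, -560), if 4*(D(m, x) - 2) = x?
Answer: 128535/2 + 3*√39 ≈ 64286.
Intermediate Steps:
D(m, x) = 2 + x/4
b(h, P) = h*(-6 - 3*h/4)/2 (b(h, P) = (h*((2 + h/4) + (-8 - h)))/2 = (h*(-6 - 3*h/4))/2 = h*(-6 - 3*h/4)/2)
o(700) - b(-418, -560) = √(-349 + 700) - (-3)*(-418)*(8 - 418)/8 = √351 - (-3)*(-418)*(-410)/8 = 3*√39 - 1*(-128535/2) = 3*√39 + 128535/2 = 128535/2 + 3*√39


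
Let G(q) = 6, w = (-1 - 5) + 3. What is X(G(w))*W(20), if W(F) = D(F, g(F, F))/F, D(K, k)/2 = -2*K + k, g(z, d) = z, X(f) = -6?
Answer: 12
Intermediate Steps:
w = -3 (w = -6 + 3 = -3)
D(K, k) = -4*K + 2*k (D(K, k) = 2*(-2*K + k) = 2*(k - 2*K) = -4*K + 2*k)
W(F) = -2 (W(F) = (-4*F + 2*F)/F = (-2*F)/F = -2)
X(G(w))*W(20) = -6*(-2) = 12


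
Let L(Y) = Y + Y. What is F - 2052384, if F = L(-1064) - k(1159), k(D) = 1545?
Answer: -2056057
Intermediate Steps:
L(Y) = 2*Y
F = -3673 (F = 2*(-1064) - 1*1545 = -2128 - 1545 = -3673)
F - 2052384 = -3673 - 2052384 = -2056057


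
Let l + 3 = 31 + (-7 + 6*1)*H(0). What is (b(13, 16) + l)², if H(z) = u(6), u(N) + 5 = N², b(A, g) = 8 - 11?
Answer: 36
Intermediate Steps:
b(A, g) = -3
u(N) = -5 + N²
H(z) = 31 (H(z) = -5 + 6² = -5 + 36 = 31)
l = -3 (l = -3 + (31 + (-7 + 6*1)*31) = -3 + (31 + (-7 + 6)*31) = -3 + (31 - 1*31) = -3 + (31 - 31) = -3 + 0 = -3)
(b(13, 16) + l)² = (-3 - 3)² = (-6)² = 36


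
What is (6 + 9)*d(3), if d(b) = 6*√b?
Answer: 90*√3 ≈ 155.88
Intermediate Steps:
(6 + 9)*d(3) = (6 + 9)*(6*√3) = 15*(6*√3) = 90*√3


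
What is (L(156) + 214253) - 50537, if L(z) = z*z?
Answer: 188052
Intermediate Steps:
L(z) = z²
(L(156) + 214253) - 50537 = (156² + 214253) - 50537 = (24336 + 214253) - 50537 = 238589 - 50537 = 188052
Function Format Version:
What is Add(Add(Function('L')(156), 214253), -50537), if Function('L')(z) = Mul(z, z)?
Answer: 188052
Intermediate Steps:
Function('L')(z) = Pow(z, 2)
Add(Add(Function('L')(156), 214253), -50537) = Add(Add(Pow(156, 2), 214253), -50537) = Add(Add(24336, 214253), -50537) = Add(238589, -50537) = 188052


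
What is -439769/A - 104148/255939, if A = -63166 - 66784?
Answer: 33006668497/11086424350 ≈ 2.9772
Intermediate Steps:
A = -129950
-439769/A - 104148/255939 = -439769/(-129950) - 104148/255939 = -439769*(-1/129950) - 104148*1/255939 = 439769/129950 - 34716/85313 = 33006668497/11086424350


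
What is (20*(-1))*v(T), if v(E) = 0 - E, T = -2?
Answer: -40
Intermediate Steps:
v(E) = -E
(20*(-1))*v(T) = (20*(-1))*(-1*(-2)) = -20*2 = -40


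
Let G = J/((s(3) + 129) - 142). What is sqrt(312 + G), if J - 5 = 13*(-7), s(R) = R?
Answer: sqrt(8015)/5 ≈ 17.905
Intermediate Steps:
J = -86 (J = 5 + 13*(-7) = 5 - 91 = -86)
G = 43/5 (G = -86/((3 + 129) - 142) = -86/(132 - 142) = -86/(-10) = -86*(-1/10) = 43/5 ≈ 8.6000)
sqrt(312 + G) = sqrt(312 + 43/5) = sqrt(1603/5) = sqrt(8015)/5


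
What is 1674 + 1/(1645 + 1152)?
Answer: 4682179/2797 ≈ 1674.0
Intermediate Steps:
1674 + 1/(1645 + 1152) = 1674 + 1/2797 = 4682179/2797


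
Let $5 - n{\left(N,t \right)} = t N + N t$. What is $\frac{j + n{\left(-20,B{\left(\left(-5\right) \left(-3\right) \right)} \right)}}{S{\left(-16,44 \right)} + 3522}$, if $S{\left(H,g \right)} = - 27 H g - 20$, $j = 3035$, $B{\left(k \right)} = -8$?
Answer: $\frac{272}{2251} \approx 0.12084$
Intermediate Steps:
$n{\left(N,t \right)} = 5 - 2 N t$ ($n{\left(N,t \right)} = 5 - \left(t N + N t\right) = 5 - \left(N t + N t\right) = 5 - 2 N t$)
$S{\left(H,g \right)} = -20 - 27 H g$ ($S{\left(H,g \right)} = - 27 H g - 20 = -20 - 27 H g$)
$\frac{j + n{\left(-20,B{\left(\left(-5\right) \left(-3\right) \right)} \right)}}{S{\left(-16,44 \right)} + 3522} = \frac{3035 + \left(5 - \left(-40\right) \left(-8\right)\right)}{\left(-20 - \left(-432\right) 44\right) + 3522} = \frac{3035 + \left(5 - 320\right)}{\left(-20 + 19008\right) + 3522} = \frac{3035 - 315}{18988 + 3522} = \frac{2720}{22510} = 2720 \cdot \frac{1}{22510} = \frac{272}{2251}$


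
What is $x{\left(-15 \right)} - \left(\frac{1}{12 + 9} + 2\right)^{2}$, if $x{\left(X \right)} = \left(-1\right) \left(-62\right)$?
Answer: $\frac{25493}{441} \approx 57.807$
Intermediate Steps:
$x{\left(X \right)} = 62$
$x{\left(-15 \right)} - \left(\frac{1}{12 + 9} + 2\right)^{2} = 62 - \left(\frac{1}{12 + 9} + 2\right)^{2} = 62 - \left(\frac{1}{21} + 2\right)^{2} = 62 - \left(\frac{43}{21}\right)^{2} = 62 - \frac{1849}{441} = \frac{25493}{441}$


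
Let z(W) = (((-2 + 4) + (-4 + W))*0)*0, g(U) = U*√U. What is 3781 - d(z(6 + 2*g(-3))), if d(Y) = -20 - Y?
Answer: 3801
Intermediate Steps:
g(U) = U^(3/2)
z(W) = 0 (z(W) = ((2 + (-4 + W))*0)*0 = ((-2 + W)*0)*0 = 0*0 = 0)
3781 - d(z(6 + 2*g(-3))) = 3781 - (-20 - 1*0) = 3781 - (-20 + 0) = 3781 - 1*(-20) = 3781 + 20 = 3801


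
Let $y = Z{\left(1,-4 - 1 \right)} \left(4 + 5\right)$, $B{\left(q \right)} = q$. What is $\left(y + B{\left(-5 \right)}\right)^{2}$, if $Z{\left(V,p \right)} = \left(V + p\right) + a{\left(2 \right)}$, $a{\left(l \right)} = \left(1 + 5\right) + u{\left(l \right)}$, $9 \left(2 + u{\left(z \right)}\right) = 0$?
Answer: $25$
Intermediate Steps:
$u{\left(z \right)} = -2$ ($u{\left(z \right)} = -2 + \frac{1}{9} \cdot 0 = -2 + 0 = -2$)
$a{\left(l \right)} = 4$ ($a{\left(l \right)} = \left(1 + 5\right) - 2 = 6 - 2 = 4$)
$Z{\left(V,p \right)} = 4 + V + p$ ($Z{\left(V,p \right)} = \left(V + p\right) + 4 = 4 + V + p$)
$y = 0$ ($y = \left(4 + 1 - 5\right) \left(4 + 5\right) = \left(4 + 1 - 5\right) 9 = 0 \cdot 9 = 0$)
$\left(y + B{\left(-5 \right)}\right)^{2} = \left(0 - 5\right)^{2} = \left(-5\right)^{2} = 25$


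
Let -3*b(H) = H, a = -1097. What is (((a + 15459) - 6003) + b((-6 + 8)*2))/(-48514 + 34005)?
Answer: -25073/43527 ≈ -0.57603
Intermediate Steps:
b(H) = -H/3
(((a + 15459) - 6003) + b((-6 + 8)*2))/(-48514 + 34005) = (((-1097 + 15459) - 6003) - (-6 + 8)*2/3)/(-48514 + 34005) = ((14362 - 6003) - 2*2/3)/(-14509) = (8359 - ⅓*4)*(-1/14509) = (8359 - 4/3)*(-1/14509) = (25073/3)*(-1/14509) = -25073/43527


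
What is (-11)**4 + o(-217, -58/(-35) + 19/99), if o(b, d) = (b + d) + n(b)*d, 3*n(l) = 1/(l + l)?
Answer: 65081201827/4511430 ≈ 14426.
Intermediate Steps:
n(l) = 1/(6*l) (n(l) = 1/(3*(l + l)) = 1/(3*((2*l))) = (1/(2*l))/3 = 1/(6*l))
o(b, d) = b + d + d/(6*b) (o(b, d) = (b + d) + (1/(6*b))*d = (b + d) + d/(6*b) = b + d + d/(6*b))
(-11)**4 + o(-217, -58/(-35) + 19/99) = (-11)**4 + (-217 + (-58/(-35) + 19/99) + (1/6)*(-58/(-35) + 19/99)/(-217)) = 14641 + (-217 + (-58*(-1/35) + 19*(1/99)) + (1/6)*(-58*(-1/35) + 19*(1/99))*(-1/217)) = 14641 + (-217 + (58/35 + 19/99) + (1/6)*(58/35 + 19/99)*(-1/217)) = 14641 + (-217 + 6407/3465 + (1/6)*(6407/3465)*(-1/217)) = 14641 + (-217 + 6407/3465 - 6407/4511430) = 14641 - 970644803/4511430 = 65081201827/4511430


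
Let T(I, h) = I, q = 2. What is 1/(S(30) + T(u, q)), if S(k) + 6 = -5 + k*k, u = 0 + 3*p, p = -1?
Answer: 1/886 ≈ 0.0011287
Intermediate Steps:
u = -3 (u = 0 + 3*(-1) = 0 - 3 = -3)
S(k) = -11 + k² (S(k) = -6 + (-5 + k*k) = -6 + (-5 + k²) = -11 + k²)
1/(S(30) + T(u, q)) = 1/((-11 + 30²) - 3) = 1/((-11 + 900) - 3) = 1/(889 - 3) = 1/886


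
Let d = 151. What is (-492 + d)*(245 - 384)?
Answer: 47399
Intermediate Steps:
(-492 + d)*(245 - 384) = (-492 + 151)*(245 - 384) = -341*(-139) = 47399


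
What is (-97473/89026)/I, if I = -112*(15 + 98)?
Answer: 97473/1126713056 ≈ 8.6511e-5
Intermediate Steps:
I = -12656 (I = -112*113 = -12656)
(-97473/89026)/I = -97473/89026/(-12656) = -97473/89026*(-1/12656) = 97473/1126713056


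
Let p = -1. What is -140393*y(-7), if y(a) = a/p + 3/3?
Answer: -1123144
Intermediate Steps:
y(a) = 1 - a (y(a) = a/(-1) + 3/3 = a*(-1) + 3*(⅓) = -a + 1 = 1 - a)
-140393*y(-7) = -140393*(1 - 1*(-7)) = -140393*(1 + 7) = -140393*8 = -1123144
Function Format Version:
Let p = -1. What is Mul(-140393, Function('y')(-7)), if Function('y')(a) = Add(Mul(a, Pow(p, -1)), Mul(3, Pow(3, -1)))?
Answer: -1123144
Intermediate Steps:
Function('y')(a) = Add(1, Mul(-1, a)) (Function('y')(a) = Add(Mul(a, Pow(-1, -1)), Mul(3, Pow(3, -1))) = Add(Mul(a, -1), Mul(3, Rational(1, 3))) = Add(Mul(-1, a), 1) = Add(1, Mul(-1, a)))
Mul(-140393, Function('y')(-7)) = Mul(-140393, Add(1, Mul(-1, -7))) = Mul(-140393, Add(1, 7)) = Mul(-140393, 8) = -1123144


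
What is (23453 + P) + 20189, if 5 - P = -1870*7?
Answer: 56737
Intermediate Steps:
P = 13095 (P = 5 - (-1870)*7 = 5 - 1*(-13090) = 5 + 13090 = 13095)
(23453 + P) + 20189 = (23453 + 13095) + 20189 = 36548 + 20189 = 56737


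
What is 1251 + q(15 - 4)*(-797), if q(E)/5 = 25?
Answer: -98374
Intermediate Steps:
q(E) = 125 (q(E) = 5*25 = 125)
1251 + q(15 - 4)*(-797) = 1251 + 125*(-797) = 1251 - 99625 = -98374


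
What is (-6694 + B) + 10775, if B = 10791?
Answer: 14872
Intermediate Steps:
(-6694 + B) + 10775 = (-6694 + 10791) + 10775 = 4097 + 10775 = 14872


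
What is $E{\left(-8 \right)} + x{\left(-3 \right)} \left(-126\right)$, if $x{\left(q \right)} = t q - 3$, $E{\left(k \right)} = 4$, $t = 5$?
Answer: $2272$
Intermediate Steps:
$x{\left(q \right)} = -3 + 5 q$ ($x{\left(q \right)} = 5 q - 3 = -3 + 5 q$)
$E{\left(-8 \right)} + x{\left(-3 \right)} \left(-126\right) = 4 + \left(-3 + 5 \left(-3\right)\right) \left(-126\right) = 4 + \left(-3 - 15\right) \left(-126\right) = 4 - -2268 = 4 + 2268 = 2272$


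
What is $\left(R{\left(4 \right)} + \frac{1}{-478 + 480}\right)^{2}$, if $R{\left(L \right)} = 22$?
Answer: $\frac{2025}{4} \approx 506.25$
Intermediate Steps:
$\left(R{\left(4 \right)} + \frac{1}{-478 + 480}\right)^{2} = \left(22 + \frac{1}{-478 + 480}\right)^{2} = \left(22 + \frac{1}{2}\right)^{2} = \left(\frac{45}{2}\right)^{2} = \frac{2025}{4}$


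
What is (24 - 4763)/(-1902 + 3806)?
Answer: -677/272 ≈ -2.4890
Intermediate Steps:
(24 - 4763)/(-1902 + 3806) = -4739/1904 = -4739*1/1904 = -677/272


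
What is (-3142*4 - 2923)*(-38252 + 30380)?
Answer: 121945152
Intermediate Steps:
(-3142*4 - 2923)*(-38252 + 30380) = (-12568 - 2923)*(-7872) = -15491*(-7872) = 121945152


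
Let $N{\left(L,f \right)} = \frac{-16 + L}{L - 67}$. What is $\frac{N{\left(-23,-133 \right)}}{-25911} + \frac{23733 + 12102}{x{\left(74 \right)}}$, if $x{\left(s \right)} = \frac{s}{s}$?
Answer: $\frac{27855620537}{777330} \approx 35835.0$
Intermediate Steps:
$N{\left(L,f \right)} = \frac{-16 + L}{-67 + L}$
$x{\left(s \right)} = 1$
$\frac{N{\left(-23,-133 \right)}}{-25911} + \frac{23733 + 12102}{x{\left(74 \right)}} = \frac{\frac{1}{-67 - 23} \left(-16 - 23\right)}{-25911} + \frac{23733 + 12102}{1} = \frac{1}{-90} \left(-39\right) \left(- \frac{1}{25911}\right) + 35835 \cdot 1 = \left(- \frac{1}{90}\right) \left(-39\right) \left(- \frac{1}{25911}\right) + 35835 = \frac{13}{30} \left(- \frac{1}{25911}\right) + 35835 = - \frac{13}{777330} + 35835 = \frac{27855620537}{777330}$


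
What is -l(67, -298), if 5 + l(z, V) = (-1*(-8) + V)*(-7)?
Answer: -2025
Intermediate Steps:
l(z, V) = -61 - 7*V (l(z, V) = -5 + (-1*(-8) + V)*(-7) = -5 + (8 + V)*(-7) = -5 + (-56 - 7*V) = -61 - 7*V)
-l(67, -298) = -(-61 - 7*(-298)) = -(-61 + 2086) = -1*2025 = -2025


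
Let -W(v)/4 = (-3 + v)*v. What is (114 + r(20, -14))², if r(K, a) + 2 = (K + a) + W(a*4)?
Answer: 171557604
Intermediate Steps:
W(v) = -4*v*(-3 + v) (W(v) = -4*(-3 + v)*v = -4*v*(-3 + v))
r(K, a) = -2 + K + a + 16*a*(3 - 4*a) (r(K, a) = -2 + ((K + a) + 4*(a*4)*(3 - a*4)) = -2 + ((K + a) + 4*(4*a)*(3 - 4*a)) = -2 + ((K + a) + 16*a*(3 - 4*a)) = -2 + (K + a + 16*a*(3 - 4*a)) = -2 + K + a + 16*a*(3 - 4*a))
(114 + r(20, -14))² = (114 + (-2 + 20 - 64*(-14)² + 49*(-14)))² = (114 + (-2 + 20 - 64*196 - 686))² = (114 + (-2 + 20 - 12544 - 686))² = (114 - 13212)² = (-13098)² = 171557604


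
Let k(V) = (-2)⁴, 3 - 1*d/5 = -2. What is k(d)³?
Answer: 4096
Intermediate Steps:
d = 25 (d = 15 - 5*(-2) = 15 + 10 = 25)
k(V) = 16
k(d)³ = 16³ = 4096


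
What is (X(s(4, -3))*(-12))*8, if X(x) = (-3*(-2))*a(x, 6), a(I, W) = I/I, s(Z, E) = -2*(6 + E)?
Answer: -576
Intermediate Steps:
s(Z, E) = -12 - 2*E
a(I, W) = 1
X(x) = 6 (X(x) = -3*(-2)*1 = 6*1 = 6)
(X(s(4, -3))*(-12))*8 = (6*(-12))*8 = -72*8 = -576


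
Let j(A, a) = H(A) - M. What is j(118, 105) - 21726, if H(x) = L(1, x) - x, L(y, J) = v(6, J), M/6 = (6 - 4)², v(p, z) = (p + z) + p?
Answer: -21738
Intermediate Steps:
v(p, z) = z + 2*p
M = 24 (M = 6*(6 - 4)² = 6*2² = 6*4 = 24)
L(y, J) = 12 + J (L(y, J) = J + 2*6 = J + 12 = 12 + J)
H(x) = 12 (H(x) = (12 + x) - x = 12)
j(A, a) = -12 (j(A, a) = 12 - 1*24 = 12 - 24 = -12)
j(118, 105) - 21726 = -12 - 21726 = -21738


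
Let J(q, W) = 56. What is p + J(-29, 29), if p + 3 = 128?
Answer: 181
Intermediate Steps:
p = 125 (p = -3 + 128 = 125)
p + J(-29, 29) = 125 + 56 = 181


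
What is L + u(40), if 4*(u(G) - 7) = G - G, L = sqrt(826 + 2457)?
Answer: 7 + 7*sqrt(67) ≈ 64.297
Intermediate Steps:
L = 7*sqrt(67) (L = sqrt(3283) = 7*sqrt(67) ≈ 57.297)
u(G) = 7 (u(G) = 7 + (G - G)/4 = 7 + (1/4)*0 = 7 + 0 = 7)
L + u(40) = 7*sqrt(67) + 7 = 7 + 7*sqrt(67)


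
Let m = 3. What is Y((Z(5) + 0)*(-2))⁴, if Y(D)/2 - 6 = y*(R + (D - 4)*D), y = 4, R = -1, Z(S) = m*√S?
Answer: 6687759606016 + 2516808548352*√5 ≈ 1.2316e+13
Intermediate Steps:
Z(S) = 3*√S
Y(D) = 4 + 8*D*(-4 + D) (Y(D) = 12 + 2*(4*(-1 + (D - 4)*D)) = 12 + 2*(4*(-1 + (-4 + D)*D)) = 12 + 2*(4*(-1 + D*(-4 + D))) = 12 + 2*(-4 + 4*D*(-4 + D)) = 12 + (-8 + 8*D*(-4 + D)) = 4 + 8*D*(-4 + D))
Y((Z(5) + 0)*(-2))⁴ = (4 - 32*(3*√5 + 0)*(-2) + 8*((3*√5 + 0)*(-2))²)⁴ = (4 - 32*3*√5*(-2) + 8*((3*√5)*(-2))²)⁴ = (4 - (-192)*√5 + 8*(-6*√5)²)⁴ = (4 + 192*√5 + 8*180)⁴ = (4 + 192*√5 + 1440)⁴ = (1444 + 192*√5)⁴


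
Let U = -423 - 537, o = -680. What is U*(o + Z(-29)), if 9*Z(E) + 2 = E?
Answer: 1968320/3 ≈ 6.5611e+5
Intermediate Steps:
Z(E) = -2/9 + E/9
U = -960
U*(o + Z(-29)) = -960*(-680 + (-2/9 + (⅑)*(-29))) = -960*(-680 + (-2/9 - 29/9)) = -960*(-680 - 31/9) = -960*(-6151/9) = 1968320/3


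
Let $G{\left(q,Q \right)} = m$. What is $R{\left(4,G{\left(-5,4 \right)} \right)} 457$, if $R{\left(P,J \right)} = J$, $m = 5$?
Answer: $2285$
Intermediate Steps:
$G{\left(q,Q \right)} = 5$
$R{\left(4,G{\left(-5,4 \right)} \right)} 457 = 5 \cdot 457 = 2285$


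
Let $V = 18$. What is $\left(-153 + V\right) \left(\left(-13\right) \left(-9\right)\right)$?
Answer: $-15795$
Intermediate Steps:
$\left(-153 + V\right) \left(\left(-13\right) \left(-9\right)\right) = \left(-153 + 18\right) \left(\left(-13\right) \left(-9\right)\right) = \left(-135\right) 117 = -15795$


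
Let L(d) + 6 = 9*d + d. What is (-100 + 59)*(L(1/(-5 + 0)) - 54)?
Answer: 2542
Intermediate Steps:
L(d) = -6 + 10*d (L(d) = -6 + (9*d + d) = -6 + 10*d)
(-100 + 59)*(L(1/(-5 + 0)) - 54) = (-100 + 59)*((-6 + 10/(-5 + 0)) - 54) = -41*((-6 + 10/(-5)) - 54) = -41*((-6 + 10*(-⅕)) - 54) = -41*((-6 - 2) - 54) = -41*(-8 - 54) = -41*(-62) = 2542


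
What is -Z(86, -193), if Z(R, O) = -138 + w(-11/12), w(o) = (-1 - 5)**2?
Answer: 102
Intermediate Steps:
w(o) = 36 (w(o) = (-6)**2 = 36)
Z(R, O) = -102 (Z(R, O) = -138 + 36 = -102)
-Z(86, -193) = -1*(-102) = 102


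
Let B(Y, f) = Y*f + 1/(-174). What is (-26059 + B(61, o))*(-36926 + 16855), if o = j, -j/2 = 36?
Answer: 106345691725/174 ≈ 6.1118e+8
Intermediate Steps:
j = -72 (j = -2*36 = -72)
o = -72
B(Y, f) = -1/174 + Y*f (B(Y, f) = Y*f - 1/174 = -1/174 + Y*f)
(-26059 + B(61, o))*(-36926 + 16855) = (-26059 + (-1/174 + 61*(-72)))*(-36926 + 16855) = (-26059 + (-1/174 - 4392))*(-20071) = (-26059 - 764209/174)*(-20071) = -5298475/174*(-20071) = 106345691725/174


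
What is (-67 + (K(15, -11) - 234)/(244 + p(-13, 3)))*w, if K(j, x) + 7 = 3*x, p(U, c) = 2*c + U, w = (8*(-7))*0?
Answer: 0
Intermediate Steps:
w = 0 (w = -56*0 = 0)
p(U, c) = U + 2*c
K(j, x) = -7 + 3*x
(-67 + (K(15, -11) - 234)/(244 + p(-13, 3)))*w = (-67 + ((-7 + 3*(-11)) - 234)/(244 + (-13 + 2*3)))*0 = (-67 + ((-7 - 33) - 234)/(244 + (-13 + 6)))*0 = (-67 + (-40 - 234)/(244 - 7))*0 = (-67 - 274/237)*0 = -16153/237*0 = 0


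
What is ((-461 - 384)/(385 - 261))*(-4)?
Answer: 845/31 ≈ 27.258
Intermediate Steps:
((-461 - 384)/(385 - 261))*(-4) = -845/124*(-4) = 845/31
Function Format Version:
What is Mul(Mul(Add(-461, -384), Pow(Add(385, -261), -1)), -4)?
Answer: Rational(845, 31) ≈ 27.258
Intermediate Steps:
Mul(Mul(Add(-461, -384), Pow(Add(385, -261), -1)), -4) = Mul(Mul(-845, Pow(124, -1)), -4) = Mul(Mul(-845, Rational(1, 124)), -4) = Mul(Rational(-845, 124), -4) = Rational(845, 31)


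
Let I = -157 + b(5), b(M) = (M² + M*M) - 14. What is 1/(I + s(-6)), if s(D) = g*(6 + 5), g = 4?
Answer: -1/77 ≈ -0.012987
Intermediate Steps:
b(M) = -14 + 2*M² (b(M) = (M² + M²) - 14 = 2*M² - 14 = -14 + 2*M²)
s(D) = 44 (s(D) = 4*(6 + 5) = 4*11 = 44)
I = -121 (I = -157 + (-14 + 2*5²) = -157 + (-14 + 2*25) = -157 + (-14 + 50) = -157 + 36 = -121)
1/(I + s(-6)) = 1/(-121 + 44) = 1/(-77) = -1/77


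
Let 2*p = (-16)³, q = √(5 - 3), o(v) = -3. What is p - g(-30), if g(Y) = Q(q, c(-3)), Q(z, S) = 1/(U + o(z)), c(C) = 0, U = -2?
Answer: -10239/5 ≈ -2047.8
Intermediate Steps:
q = √2 ≈ 1.4142
Q(z, S) = -⅕ (Q(z, S) = 1/(-2 - 3) = 1/(-5) = -⅕)
p = -2048 (p = (½)*(-16)³ = (½)*(-4096) = -2048)
g(Y) = -⅕
p - g(-30) = -2048 - 1*(-⅕) = -2048 + ⅕ = -10239/5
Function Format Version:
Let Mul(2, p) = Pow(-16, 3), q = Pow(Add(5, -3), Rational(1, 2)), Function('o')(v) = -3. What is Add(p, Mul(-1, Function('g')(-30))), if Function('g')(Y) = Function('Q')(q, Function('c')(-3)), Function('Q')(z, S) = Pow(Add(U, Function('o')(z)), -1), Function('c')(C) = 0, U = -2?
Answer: Rational(-10239, 5) ≈ -2047.8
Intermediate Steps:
q = Pow(2, Rational(1, 2)) ≈ 1.4142
Function('Q')(z, S) = Rational(-1, 5) (Function('Q')(z, S) = Pow(Add(-2, -3), -1) = Pow(-5, -1) = Rational(-1, 5))
p = -2048 (p = Mul(Rational(1, 2), Pow(-16, 3)) = Mul(Rational(1, 2), -4096) = -2048)
Function('g')(Y) = Rational(-1, 5)
Add(p, Mul(-1, Function('g')(-30))) = Add(-2048, Mul(-1, Rational(-1, 5))) = Add(-2048, Rational(1, 5)) = Rational(-10239, 5)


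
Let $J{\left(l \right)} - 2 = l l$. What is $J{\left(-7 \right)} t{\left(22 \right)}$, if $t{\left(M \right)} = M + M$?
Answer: $2244$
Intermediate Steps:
$J{\left(l \right)} = 2 + l^{2}$ ($J{\left(l \right)} = 2 + l l = 2 + l^{2}$)
$t{\left(M \right)} = 2 M$
$J{\left(-7 \right)} t{\left(22 \right)} = \left(2 + \left(-7\right)^{2}\right) 2 \cdot 22 = \left(2 + 49\right) 44 = 51 \cdot 44 = 2244$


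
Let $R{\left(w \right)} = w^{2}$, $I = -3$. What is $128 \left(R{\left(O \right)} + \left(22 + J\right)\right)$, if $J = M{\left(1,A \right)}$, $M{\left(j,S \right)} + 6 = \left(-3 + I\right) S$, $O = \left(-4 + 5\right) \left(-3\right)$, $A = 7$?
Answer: $-2176$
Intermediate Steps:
$O = -3$ ($O = 1 \left(-3\right) = -3$)
$M{\left(j,S \right)} = -6 - 6 S$ ($M{\left(j,S \right)} = -6 + \left(-3 - 3\right) S = -6 - 6 S$)
$J = -48$ ($J = -6 - 42 = -48$)
$128 \left(R{\left(O \right)} + \left(22 + J\right)\right) = 128 \left(\left(-3\right)^{2} + \left(22 - 48\right)\right) = 128 \left(9 - 26\right) = 128 \left(-17\right) = -2176$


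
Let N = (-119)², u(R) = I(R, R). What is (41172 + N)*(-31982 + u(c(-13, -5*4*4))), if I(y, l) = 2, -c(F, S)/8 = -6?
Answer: -1769549340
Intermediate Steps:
c(F, S) = 48 (c(F, S) = -8*(-6) = 48)
u(R) = 2
N = 14161
(41172 + N)*(-31982 + u(c(-13, -5*4*4))) = (41172 + 14161)*(-31982 + 2) = 55333*(-31980) = -1769549340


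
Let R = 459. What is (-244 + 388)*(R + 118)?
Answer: 83088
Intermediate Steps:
(-244 + 388)*(R + 118) = (-244 + 388)*(459 + 118) = 144*577 = 83088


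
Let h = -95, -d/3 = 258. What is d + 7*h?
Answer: -1439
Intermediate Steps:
d = -774 (d = -3*258 = -774)
d + 7*h = -774 + 7*(-95) = -774 - 665 = -1439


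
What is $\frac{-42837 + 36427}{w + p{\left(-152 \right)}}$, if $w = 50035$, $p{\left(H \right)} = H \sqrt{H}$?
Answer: $- \frac{320724350}{2507013033} - \frac{1948640 i \sqrt{38}}{2507013033} \approx -0.12793 - 0.0047914 i$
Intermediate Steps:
$p{\left(H \right)} = H^{\frac{3}{2}}$
$\frac{-42837 + 36427}{w + p{\left(-152 \right)}} = \frac{-42837 + 36427}{50035 + \left(-152\right)^{\frac{3}{2}}} = - \frac{6410}{50035 - 304 i \sqrt{38}}$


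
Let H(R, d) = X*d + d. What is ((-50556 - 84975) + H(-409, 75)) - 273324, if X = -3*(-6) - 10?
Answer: -408180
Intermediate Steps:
X = 8 (X = 18 - 10 = 8)
H(R, d) = 9*d (H(R, d) = 8*d + d = 9*d)
((-50556 - 84975) + H(-409, 75)) - 273324 = ((-50556 - 84975) + 9*75) - 273324 = (-135531 + 675) - 273324 = -134856 - 273324 = -408180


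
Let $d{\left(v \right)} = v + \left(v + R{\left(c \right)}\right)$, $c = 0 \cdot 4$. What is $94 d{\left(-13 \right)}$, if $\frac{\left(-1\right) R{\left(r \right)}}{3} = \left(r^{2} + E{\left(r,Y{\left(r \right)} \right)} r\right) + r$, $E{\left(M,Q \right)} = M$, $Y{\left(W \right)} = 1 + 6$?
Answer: $-2444$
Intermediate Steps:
$Y{\left(W \right)} = 7$
$c = 0$
$R{\left(r \right)} = - 6 r^{2} - 3 r$ ($R{\left(r \right)} = - 3 \left(\left(r^{2} + r r\right) + r\right) = - 3 \left(\left(r^{2} + r^{2}\right) + r\right) = - 3 \left(2 r^{2} + r\right) = - 3 \left(r + 2 r^{2}\right) = - 6 r^{2} - 3 r$)
$d{\left(v \right)} = 2 v$ ($d{\left(v \right)} = v + \left(v - 0 \left(1 + 2 \cdot 0\right)\right) = v + \left(v - 0 \left(1 + 0\right)\right) = v + \left(v - 0 \cdot 1\right) = v + \left(v + 0\right) = v + v = 2 v$)
$94 d{\left(-13 \right)} = 94 \cdot 2 \left(-13\right) = 94 \left(-26\right) = -2444$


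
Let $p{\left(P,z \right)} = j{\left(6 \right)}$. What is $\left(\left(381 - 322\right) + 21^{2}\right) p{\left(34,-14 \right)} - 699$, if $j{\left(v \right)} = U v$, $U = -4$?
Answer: $-12699$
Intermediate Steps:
$j{\left(v \right)} = - 4 v$
$p{\left(P,z \right)} = -24$ ($p{\left(P,z \right)} = \left(-4\right) 6 = -24$)
$\left(\left(381 - 322\right) + 21^{2}\right) p{\left(34,-14 \right)} - 699 = \left(\left(381 - 322\right) + 21^{2}\right) \left(-24\right) - 699 = \left(59 + 441\right) \left(-24\right) - 699 = 500 \left(-24\right) - 699 = -12000 - 699 = -12699$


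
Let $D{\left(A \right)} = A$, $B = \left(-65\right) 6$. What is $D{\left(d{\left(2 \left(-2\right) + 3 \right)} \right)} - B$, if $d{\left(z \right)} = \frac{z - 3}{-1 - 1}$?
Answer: $392$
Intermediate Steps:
$B = -390$
$d{\left(z \right)} = \frac{3}{2} - \frac{z}{2}$ ($d{\left(z \right)} = \frac{-3 + z}{-2} = \left(-3 + z\right) \left(- \frac{1}{2}\right) = \frac{3}{2} - \frac{z}{2}$)
$D{\left(d{\left(2 \left(-2\right) + 3 \right)} \right)} - B = \left(\frac{3}{2} - \frac{2 \left(-2\right) + 3}{2}\right) - -390 = \left(\frac{3}{2} - \frac{-4 + 3}{2}\right) + 390 = \left(\frac{3}{2} - - \frac{1}{2}\right) + 390 = \left(\frac{3}{2} + \frac{1}{2}\right) + 390 = 2 + 390 = 392$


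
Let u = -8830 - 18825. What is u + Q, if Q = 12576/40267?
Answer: -1113571309/40267 ≈ -27655.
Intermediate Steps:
Q = 12576/40267 (Q = 12576*(1/40267) = 12576/40267 ≈ 0.31232)
u = -27655
u + Q = -27655 + 12576/40267 = -1113571309/40267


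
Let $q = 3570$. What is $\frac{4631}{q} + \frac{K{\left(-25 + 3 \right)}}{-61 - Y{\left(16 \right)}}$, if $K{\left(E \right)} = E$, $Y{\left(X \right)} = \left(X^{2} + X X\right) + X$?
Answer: $\frac{2806199}{2102730} \approx 1.3346$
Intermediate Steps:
$Y{\left(X \right)} = X + 2 X^{2}$ ($Y{\left(X \right)} = \left(X^{2} + X^{2}\right) + X = 2 X^{2} + X = X + 2 X^{2}$)
$\frac{4631}{q} + \frac{K{\left(-25 + 3 \right)}}{-61 - Y{\left(16 \right)}} = \frac{4631}{3570} + \frac{-25 + 3}{-61 - 16 \left(1 + 2 \cdot 16\right)} = 4631 \cdot \frac{1}{3570} - \frac{22}{-61 - 16 \left(1 + 32\right)} = \frac{4631}{3570} - \frac{22}{-61 - 16 \cdot 33} = \frac{4631}{3570} - \frac{22}{-61 - 528} = \frac{4631}{3570} - \frac{22}{-589} = \frac{4631}{3570} - - \frac{22}{589} = \frac{4631}{3570} + \frac{22}{589} = \frac{2806199}{2102730}$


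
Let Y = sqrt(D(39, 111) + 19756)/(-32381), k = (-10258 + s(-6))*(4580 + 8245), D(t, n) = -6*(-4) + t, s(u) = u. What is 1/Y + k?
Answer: -131635800 - 32381*sqrt(19819)/19819 ≈ -1.3164e+8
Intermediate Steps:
D(t, n) = 24 + t
k = -131635800 (k = (-10258 - 6)*(4580 + 8245) = -10264*12825 = -131635800)
Y = -sqrt(19819)/32381 (Y = sqrt((24 + 39) + 19756)/(-32381) = sqrt(63 + 19756)*(-1/32381) = sqrt(19819)*(-1/32381) = -sqrt(19819)/32381 ≈ -0.0043476)
1/Y + k = 1/(-sqrt(19819)/32381) - 131635800 = -32381*sqrt(19819)/19819 - 131635800 = -131635800 - 32381*sqrt(19819)/19819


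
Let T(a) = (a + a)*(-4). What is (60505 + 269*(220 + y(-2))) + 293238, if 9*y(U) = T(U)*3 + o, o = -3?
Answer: 414268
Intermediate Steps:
T(a) = -8*a (T(a) = (2*a)*(-4) = -8*a)
y(U) = -1/3 - 8*U/3 (y(U) = (-8*U*3 - 3)/9 = (-24*U - 3)/9 = (-3 - 24*U)/9 = -1/3 - 8*U/3)
(60505 + 269*(220 + y(-2))) + 293238 = (60505 + 269*(220 + (-1/3 - 8/3*(-2)))) + 293238 = (60505 + 269*(220 + (-1/3 + 16/3))) + 293238 = (60505 + 269*(220 + 5)) + 293238 = (60505 + 269*225) + 293238 = (60505 + 60525) + 293238 = 121030 + 293238 = 414268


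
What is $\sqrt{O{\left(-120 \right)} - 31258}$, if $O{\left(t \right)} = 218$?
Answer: $8 i \sqrt{485} \approx 176.18 i$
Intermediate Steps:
$\sqrt{O{\left(-120 \right)} - 31258} = \sqrt{218 - 31258} = \sqrt{-31040} = 8 i \sqrt{485}$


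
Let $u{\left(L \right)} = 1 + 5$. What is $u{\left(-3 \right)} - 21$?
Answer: $-15$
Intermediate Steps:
$u{\left(L \right)} = 6$
$u{\left(-3 \right)} - 21 = 6 - 21 = -15$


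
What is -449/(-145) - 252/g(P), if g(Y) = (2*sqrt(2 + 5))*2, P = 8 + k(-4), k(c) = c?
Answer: 449/145 - 9*sqrt(7) ≈ -20.715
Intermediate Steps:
P = 4 (P = 8 - 4 = 4)
g(Y) = 4*sqrt(7) (g(Y) = (2*sqrt(7))*2 = 4*sqrt(7))
-449/(-145) - 252/g(P) = -449/(-145) - 252*sqrt(7)/28 = -449*(-1/145) - 9*sqrt(7) = 449/145 - 9*sqrt(7)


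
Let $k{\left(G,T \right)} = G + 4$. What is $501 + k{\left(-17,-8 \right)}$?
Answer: $488$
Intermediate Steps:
$k{\left(G,T \right)} = 4 + G$
$501 + k{\left(-17,-8 \right)} = 501 + \left(4 - 17\right) = 501 - 13 = 488$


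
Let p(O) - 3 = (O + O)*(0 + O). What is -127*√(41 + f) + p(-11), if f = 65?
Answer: 245 - 127*√106 ≈ -1062.5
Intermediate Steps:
p(O) = 3 + 2*O² (p(O) = 3 + (O + O)*(0 + O) = 3 + (2*O)*O = 3 + 2*O²)
-127*√(41 + f) + p(-11) = -127*√(41 + 65) + (3 + 2*(-11)²) = -127*√106 + (3 + 2*121) = -127*√106 + (3 + 242) = -127*√106 + 245 = 245 - 127*√106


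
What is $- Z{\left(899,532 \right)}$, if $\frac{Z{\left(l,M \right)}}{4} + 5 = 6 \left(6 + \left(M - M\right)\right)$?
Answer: $-124$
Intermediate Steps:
$Z{\left(l,M \right)} = 124$ ($Z{\left(l,M \right)} = -20 + 4 \cdot 6 \left(6 + \left(M - M\right)\right) = -20 + 4 \cdot 6 \left(6 + 0\right) = -20 + 4 \cdot 6 \cdot 6 = -20 + 4 \cdot 36 = -20 + 144 = 124$)
$- Z{\left(899,532 \right)} = \left(-1\right) 124 = -124$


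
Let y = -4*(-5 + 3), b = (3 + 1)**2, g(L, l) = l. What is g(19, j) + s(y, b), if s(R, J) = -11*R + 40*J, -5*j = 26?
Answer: 2734/5 ≈ 546.80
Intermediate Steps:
j = -26/5 (j = -1/5*26 = -26/5 ≈ -5.2000)
b = 16 (b = 4**2 = 16)
y = 8 (y = -4*(-2) = 8)
g(19, j) + s(y, b) = -26/5 + (-11*8 + 40*16) = -26/5 + (-88 + 640) = -26/5 + 552 = 2734/5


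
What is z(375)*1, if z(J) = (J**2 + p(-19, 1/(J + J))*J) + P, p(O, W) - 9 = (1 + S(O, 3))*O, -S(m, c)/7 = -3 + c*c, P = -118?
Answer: 436007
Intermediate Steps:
S(m, c) = 21 - 7*c**2 (S(m, c) = -7*(-3 + c*c) = -7*(-3 + c**2) = 21 - 7*c**2)
p(O, W) = 9 - 41*O (p(O, W) = 9 + (1 + (21 - 7*3**2))*O = 9 + (1 + (21 - 7*9))*O = 9 + (1 + (21 - 63))*O = 9 + (1 - 42)*O = 9 - 41*O)
z(J) = -118 + J**2 + 788*J (z(J) = (J**2 + (9 - 41*(-19))*J) - 118 = (J**2 + (9 + 779)*J) - 118 = (J**2 + 788*J) - 118 = -118 + J**2 + 788*J)
z(375)*1 = (-118 + 375**2 + 788*375)*1 = (-118 + 140625 + 295500)*1 = 436007*1 = 436007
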